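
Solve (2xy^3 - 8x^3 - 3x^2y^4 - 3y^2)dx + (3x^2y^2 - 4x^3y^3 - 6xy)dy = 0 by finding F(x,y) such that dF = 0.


Check exactness: ∂M/∂y = 6xy^2 - 12x^2y^3 - 6y and ∂N/∂x = 6xy^2 - 12x^2y^3 - 6y; equal, so the equation is exact.
Integrate M with respect to x (treating y as constant): ∫M dx = x^2y^3 - 2x^4 - x^3y^4 - 3xy^2 + h(y).
Differentiate w.r.t. y and set equal to N: all terms match, so h'(y) = 0 and h is a constant absorbed into C.
General solution: x^2y^3 - 2x^4 - x^3y^4 - 3xy^2 = C.


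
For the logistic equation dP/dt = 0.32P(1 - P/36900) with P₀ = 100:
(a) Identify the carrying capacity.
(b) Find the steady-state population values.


Logistic ODE dP/dt = 0.32P(1 - P/36900) has equilibria where dP/dt = 0, i.e. P = 0 or P = 36900.
The coefficient (1 - P/K) = 0 when P = K, identifying K = 36900 as the carrying capacity.
(a) K = 36900; (b) equilibria P = 0 and P = 36900.


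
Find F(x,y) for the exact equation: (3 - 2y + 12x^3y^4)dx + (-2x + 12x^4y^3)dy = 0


Check exactness: ∂M/∂y = -2 + 48x^3y^3 and ∂N/∂x = -2 + 48x^3y^3; equal, so the equation is exact.
Integrate M with respect to x (treating y as constant): ∫M dx = 3x - 2xy + 3x^4y^4 + h(y).
Differentiate w.r.t. y and set equal to N: all terms match, so h'(y) = 0 and h is a constant absorbed into C.
General solution: 3x - 2xy + 3x^4y^4 = C.


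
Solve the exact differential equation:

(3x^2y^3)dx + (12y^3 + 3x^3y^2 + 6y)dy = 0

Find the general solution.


Check exactness: ∂M/∂y = 9x^2y^2 and ∂N/∂x = 9x^2y^2; equal, so the equation is exact.
Integrate M with respect to x (treating y as constant): ∫M dx = x^3y^3 + h(y).
Differentiate w.r.t. y and set equal to N: the x-dependent terms already match, leaving h'(y) = 12y^3 + 6y. Integrate: h(y) = 3y^4 + 3y^2.
So F(x,y) = 3y^4 + x^3y^3 + 3y^2.
General solution: 3y^4 + x^3y^3 + 3y^2 = C.


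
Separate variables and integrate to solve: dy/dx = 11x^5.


Integrate both sides with respect to x: y = ∫ 11x^5 dx = (11/6)x^6 + C.


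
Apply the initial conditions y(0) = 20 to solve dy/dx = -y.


General solution of y' = -y is y = Ce^(-x).
Apply y(0) = 20: C = 20.
Particular solution: y = 20e^(-x).


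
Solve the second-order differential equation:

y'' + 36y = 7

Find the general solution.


Homogeneous part: r² + 36 = 0 ⇒ r = ±6i, so y_h = C₁cos(6x) + C₂sin(6x).
Try constant y_p = A; plug in: 36A = 7 ⇒ A = 7/36.
General solution: y = C₁cos(6x) + C₂sin(6x) + 7/36.


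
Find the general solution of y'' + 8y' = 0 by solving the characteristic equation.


Characteristic equation: r² + 8r = 0.
Factor: (r + 8)(r - 0) = 0 ⇒ r = -8, 0 (distinct real).
General solution: y = C₁e^(-8x) + C₂.


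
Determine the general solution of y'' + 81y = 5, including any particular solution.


Homogeneous part: r² + 81 = 0 ⇒ r = ±9i, so y_h = C₁cos(9x) + C₂sin(9x).
Try constant y_p = A; plug in: 81A = 5 ⇒ A = 5/81.
General solution: y = C₁cos(9x) + C₂sin(9x) + 5/81.


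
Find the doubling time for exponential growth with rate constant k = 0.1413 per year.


Exponential growth: P(t) = P₀ e^(0.1413t). Set P(t)/P₀ = 2: e^(0.1413t) = 2.
Solve: t = ln(2)/0.1413 ≈ 4.91 years.


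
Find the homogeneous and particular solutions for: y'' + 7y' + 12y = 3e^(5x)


Characteristic roots of r² + 7r + 12 = 0 are -4, -3.
y_h = C₁e^(-4x) + C₂e^(-3x).
Forcing exponent 5 is not a characteristic root; try y_p = Ae^(5x).
Substitute: A·(25 + (7)·5 + (12)) = A·72 = 3, so A = 1/24.
General solution: y = C₁e^(-4x) + C₂e^(-3x) + (1/24)e^(5x).


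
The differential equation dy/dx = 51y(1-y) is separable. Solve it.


Separate: dy/[y(1-y)] = 51 dx.
Partial fractions: 1/[y(1-y)] = 1/y + 1/(1-y).
Integrate: ln|y/(1-y)| = 51x + C₀.
Solve for y: y = 1/(1 + Ce^(-51x)).


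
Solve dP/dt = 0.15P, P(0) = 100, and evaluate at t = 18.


The ODE dP/dt = 0.15P has solution P(t) = P(0)e^(0.15t).
Substitute P(0) = 100 and t = 18: P(18) = 100 e^(2.70) ≈ 1488.


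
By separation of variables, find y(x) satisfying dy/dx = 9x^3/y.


Separate variables: y dy = 9x^3 dx.
Integrate both sides: y²/2 = (9/4)x^4 + C₀.
Multiply by 2: y² = (9/2)x^4 + C.


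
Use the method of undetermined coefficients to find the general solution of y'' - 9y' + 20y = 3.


Characteristic roots of r² - 9r + 20 = 0 are 4, 5.
y_h = C₁e^(4x) + C₂e^(5x).
Forcing exponent 0 is not a characteristic root; try y_p = A.
Substitute: A·(0 + (-9)·0 + (20)) = A·20 = 3, so A = 3/20.
General solution: y = C₁e^(4x) + C₂e^(5x) + 3/20.


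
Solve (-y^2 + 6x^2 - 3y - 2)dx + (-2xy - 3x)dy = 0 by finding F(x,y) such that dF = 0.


Check exactness: ∂M/∂y = -2y - 3 and ∂N/∂x = -2y - 3; equal, so the equation is exact.
Integrate M with respect to x (treating y as constant): ∫M dx = -xy^2 + 2x^3 - 3xy - 2x + h(y).
Differentiate w.r.t. y and set equal to N: all terms match, so h'(y) = 0 and h is a constant absorbed into C.
General solution: -xy^2 + 2x^3 - 3xy - 2x = C.


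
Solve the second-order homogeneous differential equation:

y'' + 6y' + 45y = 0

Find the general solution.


Characteristic equation: r² + 6r + 45 = 0.
Discriminant is negative; roots r = -3 ± 6i (complex conjugate pair).
General solution uses e^(α x)(C₁ cos(β x) + C₂ sin(β x)): y = e^(-3x)(C₁cos(6x) + C₂sin(6x)).


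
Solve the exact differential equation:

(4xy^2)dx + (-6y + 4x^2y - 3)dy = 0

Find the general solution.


Check exactness: ∂M/∂y = 8xy and ∂N/∂x = 8xy; equal, so the equation is exact.
Integrate M with respect to x (treating y as constant): ∫M dx = 2x^2y^2 + h(y).
Differentiate w.r.t. y and set equal to N: the x-dependent terms already match, leaving h'(y) = -6y - 3. Integrate: h(y) = -3y^2 - 3y.
So F(x,y) = -3y^2 + 2x^2y^2 - 3y.
General solution: -3y^2 + 2x^2y^2 - 3y = C.


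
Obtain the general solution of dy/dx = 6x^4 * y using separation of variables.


Separate variables: dy/y = 6x^4 dx.
Integrate: ln|y| = (6/5)x^5 + C₀.
Exponentiate: y = Ce^((6/5)x^5).


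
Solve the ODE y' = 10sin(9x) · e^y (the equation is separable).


Separate: e^(-y) dy = 10sin(9x) dx.
Integrate: -e^(-y) = -(10/9)cos(9x) + C₀.
Rearrange: e^(-y) = (10/9)cos(9x) + C.


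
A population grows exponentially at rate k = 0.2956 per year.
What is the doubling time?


Exponential growth: P(t) = P₀ e^(0.2956t). Set P(t)/P₀ = 2: e^(0.2956t) = 2.
Solve: t = ln(2)/0.2956 ≈ 2.34 years.


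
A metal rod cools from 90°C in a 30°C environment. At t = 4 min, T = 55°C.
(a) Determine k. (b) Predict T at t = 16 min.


Newton's law: T(t) = T_a + (T₀ - T_a)e^(-kt).
(a) Use T(4) = 55: (55 - 30)/(90 - 30) = e^(-k·4), so k = -ln(0.417)/4 ≈ 0.2189.
(b) Apply k to t = 16: T(16) = 30 + (60)e^(-3.502) ≈ 31.8°C.


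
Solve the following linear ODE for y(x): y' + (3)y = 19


P(x) = 3, Q(x) = 19; integrating factor μ = e^(3x).
(μ y)' = 19e^(3x) ⇒ μ y = (19/3)e^(3x) + C.
Divide by μ: y = 19/3 + Ce^(-3x).


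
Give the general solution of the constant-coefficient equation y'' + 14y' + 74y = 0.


Characteristic equation: r² + 14r + 74 = 0.
Discriminant is negative; roots r = -7 ± 5i (complex conjugate pair).
General solution uses e^(α x)(C₁ cos(β x) + C₂ sin(β x)): y = e^(-7x)(C₁cos(5x) + C₂sin(5x)).


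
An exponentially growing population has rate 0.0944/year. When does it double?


Exponential growth: P(t) = P₀ e^(0.0944t). Set P(t)/P₀ = 2: e^(0.0944t) = 2.
Solve: t = ln(2)/0.0944 ≈ 7.34 years.


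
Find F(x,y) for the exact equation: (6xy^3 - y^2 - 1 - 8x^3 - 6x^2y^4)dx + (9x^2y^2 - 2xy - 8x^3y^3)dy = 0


Check exactness: ∂M/∂y = 18xy^2 - 2y - 24x^2y^3 and ∂N/∂x = 18xy^2 - 2y - 24x^2y^3; equal, so the equation is exact.
Integrate M with respect to x (treating y as constant): ∫M dx = 3x^2y^3 - xy^2 - x - 2x^4 - 2x^3y^4 + h(y).
Differentiate w.r.t. y and set equal to N: all terms match, so h'(y) = 0 and h is a constant absorbed into C.
General solution: 3x^2y^3 - xy^2 - x - 2x^4 - 2x^3y^4 = C.


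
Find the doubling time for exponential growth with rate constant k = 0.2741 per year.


Exponential growth: P(t) = P₀ e^(0.2741t). Set P(t)/P₀ = 2: e^(0.2741t) = 2.
Solve: t = ln(2)/0.2741 ≈ 2.53 years.


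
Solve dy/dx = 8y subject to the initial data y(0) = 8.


General solution of y' = 8y is y = Ce^(8x).
Apply y(0) = 8: C = 8.
Particular solution: y = 8e^(8x).


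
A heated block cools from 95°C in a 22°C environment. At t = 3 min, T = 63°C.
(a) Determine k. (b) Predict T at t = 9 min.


Newton's law: T(t) = T_a + (T₀ - T_a)e^(-kt).
(a) Use T(3) = 63: (63 - 22)/(95 - 22) = e^(-k·3), so k = -ln(0.562)/3 ≈ 0.1923.
(b) Apply k to t = 9: T(9) = 22 + (73)e^(-1.731) ≈ 34.9°C.


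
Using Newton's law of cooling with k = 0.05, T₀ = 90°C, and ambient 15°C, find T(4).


Newton's law: dT/dt = -k(T - T_a) has solution T(t) = T_a + (T₀ - T_a)e^(-kt).
Plug in T_a = 15, T₀ = 90, k = 0.05, t = 4: T(4) = 15 + (75)e^(-0.20) ≈ 76.4°C.


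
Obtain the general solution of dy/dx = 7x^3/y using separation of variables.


Separate variables: y dy = 7x^3 dx.
Integrate both sides: y²/2 = (7/4)x^4 + C₀.
Multiply by 2: y² = (7/2)x^4 + C.


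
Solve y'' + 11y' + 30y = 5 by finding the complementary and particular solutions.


Characteristic roots of r² + 11r + 30 = 0 are -6, -5.
y_h = C₁e^(-6x) + C₂e^(-5x).
Constant forcing; try y_p = A. Then 30A = 5 ⇒ A = 1/6.
General solution: y = C₁e^(-6x) + C₂e^(-5x) + 1/6.


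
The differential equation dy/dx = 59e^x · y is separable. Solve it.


Separate variables: dy/y = 59e^x dx.
Integrate: ln|y| = 59e^x + C₀.
Exponentiate: y = Ce^(59e^x).


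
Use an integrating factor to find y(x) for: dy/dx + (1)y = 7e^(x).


P(x) = 1 ⇒ μ = e^(x).
(μ y)' = 7e^(2x) ⇒ μ y = (7/2)e^(2x) + C.
Divide by μ: y = (7/2)e^(x) + Ce^(-x).


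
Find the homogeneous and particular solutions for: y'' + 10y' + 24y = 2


Characteristic roots of r² + 10r + 24 = 0 are -4, -6.
y_h = C₁e^(-4x) + C₂e^(-6x).
Constant forcing; try y_p = A. Then 24A = 2 ⇒ A = 1/12.
General solution: y = C₁e^(-4x) + C₂e^(-6x) + 1/12.


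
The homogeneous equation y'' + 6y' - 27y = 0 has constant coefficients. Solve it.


Characteristic equation: r² + 6r - 27 = 0.
Factor: (r + 9)(r - 3) = 0 ⇒ r = -9, 3 (distinct real).
General solution: y = C₁e^(-9x) + C₂e^(3x).


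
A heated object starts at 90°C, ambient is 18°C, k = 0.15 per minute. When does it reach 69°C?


From T(t) = T_a + (T₀ - T_a)e^(-kt), set T(t) = 69:
(69 - 18) / (90 - 18) = e^(-0.15t), so t = -ln(0.708)/0.15 ≈ 2.3 minutes.


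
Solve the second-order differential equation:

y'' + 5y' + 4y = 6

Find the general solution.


Characteristic roots of r² + 5r + 4 = 0 are -1, -4.
y_h = C₁e^(-x) + C₂e^(-4x).
Constant forcing; try y_p = A. Then 4A = 6 ⇒ A = 3/2.
General solution: y = C₁e^(-x) + C₂e^(-4x) + 3/2.


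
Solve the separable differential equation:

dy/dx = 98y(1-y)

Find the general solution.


Separate: dy/[y(1-y)] = 98 dx.
Partial fractions: 1/[y(1-y)] = 1/y + 1/(1-y).
Integrate: ln|y/(1-y)| = 98x + C₀.
Solve for y: y = 1/(1 + Ce^(-98x)).


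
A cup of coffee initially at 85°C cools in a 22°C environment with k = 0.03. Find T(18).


Newton's law: dT/dt = -k(T - T_a) has solution T(t) = T_a + (T₀ - T_a)e^(-kt).
Plug in T_a = 22, T₀ = 85, k = 0.03, t = 18: T(18) = 22 + (63)e^(-0.54) ≈ 58.7°C.


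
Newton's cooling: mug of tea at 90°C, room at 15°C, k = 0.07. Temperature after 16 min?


Newton's law: dT/dt = -k(T - T_a) has solution T(t) = T_a + (T₀ - T_a)e^(-kt).
Plug in T_a = 15, T₀ = 90, k = 0.07, t = 16: T(16) = 15 + (75)e^(-1.12) ≈ 39.5°C.


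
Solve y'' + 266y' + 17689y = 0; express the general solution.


Characteristic equation: r² + 266r + 17689 = 0, i.e. (r + 133)² = 0.
Repeated root r = -133; include an x factor for the second linearly independent solution.
General solution: y = (C₁ + C₂x)e^(-133x).


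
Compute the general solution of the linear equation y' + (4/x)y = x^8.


P(x) = 4/x ⇒ μ = x^4.
(x^4 y)' = x^12 ⇒ x^4 y = x^13/(13) + C.
Solve for y: y = (1/13)x^9 + C/x^4.


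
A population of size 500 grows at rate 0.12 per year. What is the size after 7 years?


The ODE dP/dt = 0.12P has solution P(t) = P(0)e^(0.12t).
Substitute P(0) = 500 and t = 7: P(7) = 500 e^(0.84) ≈ 1158.


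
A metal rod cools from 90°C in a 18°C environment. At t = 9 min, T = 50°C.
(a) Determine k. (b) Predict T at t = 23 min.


Newton's law: T(t) = T_a + (T₀ - T_a)e^(-kt).
(a) Use T(9) = 50: (50 - 18)/(90 - 18) = e^(-k·9), so k = -ln(0.444)/9 ≈ 0.0901.
(b) Apply k to t = 23: T(23) = 18 + (72)e^(-2.072) ≈ 27.1°C.


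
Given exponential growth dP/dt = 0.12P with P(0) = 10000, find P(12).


The ODE dP/dt = 0.12P has solution P(t) = P(0)e^(0.12t).
Substitute P(0) = 10000 and t = 12: P(12) = 10000 e^(1.44) ≈ 42207.


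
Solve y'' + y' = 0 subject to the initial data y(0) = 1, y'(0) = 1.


Characteristic roots of r² + r = 0 are 0, -1.
General solution y = c₁ + c₂ e^(-x).
Apply y(0) = 1: c₁ + c₂ = 1. Apply y'(0) = 1: 0 c₁ - 1 c₂ = 1.
Solve: c₁ = 2, c₂ = -1.
Particular solution: y = 2 - e^(-x).


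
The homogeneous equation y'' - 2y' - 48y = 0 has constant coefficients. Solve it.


Characteristic equation: r² - 2r - 48 = 0.
Factor: (r - 8)(r + 6) = 0 ⇒ r = 8, -6 (distinct real).
General solution: y = C₁e^(8x) + C₂e^(-6x).


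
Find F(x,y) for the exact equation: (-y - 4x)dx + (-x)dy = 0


Check exactness: ∂M/∂y = -1 and ∂N/∂x = -1; equal, so the equation is exact.
Integrate M with respect to x (treating y as constant): ∫M dx = -xy - 2x^2 + h(y).
Differentiate w.r.t. y and set equal to N: all terms match, so h'(y) = 0 and h is a constant absorbed into C.
General solution: -xy - 2x^2 = C.


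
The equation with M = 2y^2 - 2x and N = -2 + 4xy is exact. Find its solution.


Check exactness: ∂M/∂y = 4y and ∂N/∂x = 4y; equal, so the equation is exact.
Integrate M with respect to x (treating y as constant): ∫M dx = 2xy^2 - x^2 + h(y).
Differentiate w.r.t. y and set equal to N: the x-dependent terms already match, leaving h'(y) = -2. Integrate: h(y) = -2y.
So F(x,y) = -2y + 2xy^2 - x^2.
General solution: -2y + 2xy^2 - x^2 = C.


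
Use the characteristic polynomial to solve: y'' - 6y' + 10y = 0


Characteristic equation: r² - 6r + 10 = 0.
Discriminant is negative; roots r = 3 ± 1i (complex conjugate pair).
General solution uses e^(α x)(C₁ cos(β x) + C₂ sin(β x)): y = e^(3x)(C₁cos(x) + C₂sin(x)).


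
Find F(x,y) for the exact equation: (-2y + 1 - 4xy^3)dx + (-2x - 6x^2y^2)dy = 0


Check exactness: ∂M/∂y = -2 - 12xy^2 and ∂N/∂x = -2 - 12xy^2; equal, so the equation is exact.
Integrate M with respect to x (treating y as constant): ∫M dx = -2xy + x - 2x^2y^3 + h(y).
Differentiate w.r.t. y and set equal to N: all terms match, so h'(y) = 0 and h is a constant absorbed into C.
General solution: -2xy + x - 2x^2y^3 = C.


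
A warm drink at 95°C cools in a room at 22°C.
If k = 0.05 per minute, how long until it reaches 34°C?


From T(t) = T_a + (T₀ - T_a)e^(-kt), set T(t) = 34:
(34 - 22) / (95 - 22) = e^(-0.05t), so t = -ln(0.164)/0.05 ≈ 36.1 minutes.


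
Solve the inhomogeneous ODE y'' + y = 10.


Homogeneous part: r² + 1 = 0 ⇒ r = ±1i, so y_h = C₁cos(x) + C₂sin(x).
Try constant y_p = A; plug in: 1A = 10 ⇒ A = 10.
General solution: y = C₁cos(x) + C₂sin(x) + 10.


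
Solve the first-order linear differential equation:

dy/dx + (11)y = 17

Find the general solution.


P(x) = 11, Q(x) = 17; integrating factor μ = e^(11x).
(μ y)' = 17e^(11x) ⇒ μ y = (17/11)e^(11x) + C.
Divide by μ: y = 17/11 + Ce^(-11x).


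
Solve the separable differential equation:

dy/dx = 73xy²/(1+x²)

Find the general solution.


Separate: dy/y² = 73x/(1+x²) dx.
Integrate LHS: ∫ dy/y² = -1/y.
Integrate RHS via u = 1+x²: (73/2)ln(1+x²) + C.
Result: -1/y = (73/2)ln(1+x²) + C.


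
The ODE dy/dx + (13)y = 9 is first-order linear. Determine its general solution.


P(x) = 13, Q(x) = 9; integrating factor μ = e^(13x).
(μ y)' = 9e^(13x) ⇒ μ y = (9/13)e^(13x) + C.
Divide by μ: y = 9/13 + Ce^(-13x).


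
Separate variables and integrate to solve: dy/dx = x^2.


Integrate both sides with respect to x: y = ∫ x^2 dx = (1/3)x^3 + C.


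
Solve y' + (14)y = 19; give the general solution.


P(x) = 14, Q(x) = 19; integrating factor μ = e^(14x).
(μ y)' = 19e^(14x) ⇒ μ y = (19/14)e^(14x) + C.
Divide by μ: y = 19/14 + Ce^(-14x).


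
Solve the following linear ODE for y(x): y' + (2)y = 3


P(x) = 2, Q(x) = 3; integrating factor μ = e^(2x).
(μ y)' = 3e^(2x) ⇒ μ y = (3/2)e^(2x) + C.
Divide by μ: y = 3/2 + Ce^(-2x).


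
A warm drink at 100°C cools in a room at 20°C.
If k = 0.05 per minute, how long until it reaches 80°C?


From T(t) = T_a + (T₀ - T_a)e^(-kt), set T(t) = 80:
(80 - 20) / (100 - 20) = e^(-0.05t), so t = -ln(0.750)/0.05 ≈ 5.8 minutes.


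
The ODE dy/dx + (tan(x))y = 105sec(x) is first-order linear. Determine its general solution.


P(x) = tan(x) ⇒ μ = e^(∫tan(x)dx) = sec(x).
(sec(x) y)' = 105sec²(x) ⇒ sec(x) y = 105tan(x) + C.
Multiply by cos(x): y = 105sin(x) + C·cos(x).


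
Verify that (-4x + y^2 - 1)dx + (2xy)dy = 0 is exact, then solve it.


Check exactness: ∂M/∂y = 2y and ∂N/∂x = 2y; equal, so the equation is exact.
Integrate M with respect to x (treating y as constant): ∫M dx = -2x^2 + xy^2 - x + h(y).
Differentiate w.r.t. y and set equal to N: all terms match, so h'(y) = 0 and h is a constant absorbed into C.
General solution: -2x^2 + xy^2 - x = C.


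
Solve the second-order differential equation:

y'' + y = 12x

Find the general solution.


Homogeneous: r² + 1 = 0 ⇒ r = ±1i, y_h = C₁cos(x) + C₂sin(x).
Polynomial forcing; try y_p = Ax + B. Then y_p'' + 1 y_p = 1(Ax + B) = 12x, so B = 0 and A = 12.
General solution: y = C₁cos(x) + C₂sin(x) + 12x.


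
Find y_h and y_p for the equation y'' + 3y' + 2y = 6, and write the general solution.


Characteristic roots of r² + 3r + 2 = 0 are -1, -2.
y_h = C₁e^(-x) + C₂e^(-2x).
Constant forcing; try y_p = A. Then 2A = 6 ⇒ A = 3.
General solution: y = C₁e^(-x) + C₂e^(-2x) + 3.


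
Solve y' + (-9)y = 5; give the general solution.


P(x) = -9 ⇒ μ = e^(-9x).
(μ y)' = 5e^(-9x) ⇒ μ y = -(5/9)e^(-9x) + C.
Divide by μ: y = -5/9 + Ce^(9x).


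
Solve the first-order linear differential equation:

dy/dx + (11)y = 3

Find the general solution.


P(x) = 11, Q(x) = 3; integrating factor μ = e^(11x).
(μ y)' = 3e^(11x) ⇒ μ y = (3/11)e^(11x) + C.
Divide by μ: y = 3/11 + Ce^(-11x).


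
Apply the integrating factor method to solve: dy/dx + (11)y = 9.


P(x) = 11, Q(x) = 9; integrating factor μ = e^(11x).
(μ y)' = 9e^(11x) ⇒ μ y = (9/11)e^(11x) + C.
Divide by μ: y = 9/11 + Ce^(-11x).


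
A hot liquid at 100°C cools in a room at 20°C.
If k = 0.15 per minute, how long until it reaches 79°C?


From T(t) = T_a + (T₀ - T_a)e^(-kt), set T(t) = 79:
(79 - 20) / (100 - 20) = e^(-0.15t), so t = -ln(0.738)/0.15 ≈ 2.0 minutes.


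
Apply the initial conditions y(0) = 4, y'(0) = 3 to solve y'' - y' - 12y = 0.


Characteristic roots of r² - r - 12 = 0 are -3, 4.
General solution y = c₁ e^(-3x) + c₂ e^(4x).
Apply y(0) = 4: c₁ + c₂ = 4. Apply y'(0) = 3: -3 c₁ + 4 c₂ = 3.
Solve: c₁ = 13/7, c₂ = 15/7.
Particular solution: y = (13/7)e^(-3x) + (15/7)e^(4x).


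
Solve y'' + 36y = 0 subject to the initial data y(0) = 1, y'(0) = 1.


Characteristic roots of r² + 36 = 0 are ±6i, so y = C₁cos(6x) + C₂sin(6x).
Apply y(0) = 1: C₁ = 1. Differentiate and apply y'(0) = 1: 6·C₂ = 1, so C₂ = 1/6.
Particular solution: y = cos(6x) + (1/6)sin(6x).


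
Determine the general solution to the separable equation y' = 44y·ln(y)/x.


Separate: dy/[y ln(y)] = 44 dx/x.
Substitute u = ln(y): du/u = 44 dx/x.
Integrate: ln|ln(y)| = 44ln|x| + C₀, hence ln(y) = C·x^44.


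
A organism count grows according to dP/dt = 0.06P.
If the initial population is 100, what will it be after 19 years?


The ODE dP/dt = 0.06P has solution P(t) = P(0)e^(0.06t).
Substitute P(0) = 100 and t = 19: P(19) = 100 e^(1.14) ≈ 313.


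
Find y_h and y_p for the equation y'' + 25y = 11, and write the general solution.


Homogeneous part: r² + 25 = 0 ⇒ r = ±5i, so y_h = C₁cos(5x) + C₂sin(5x).
Try constant y_p = A; plug in: 25A = 11 ⇒ A = 11/25.
General solution: y = C₁cos(5x) + C₂sin(5x) + 11/25.


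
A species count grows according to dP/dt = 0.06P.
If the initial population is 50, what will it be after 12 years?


The ODE dP/dt = 0.06P has solution P(t) = P(0)e^(0.06t).
Substitute P(0) = 50 and t = 12: P(12) = 50 e^(0.72) ≈ 103.


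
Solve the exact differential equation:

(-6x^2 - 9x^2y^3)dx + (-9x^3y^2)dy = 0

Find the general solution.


Check exactness: ∂M/∂y = -27x^2y^2 and ∂N/∂x = -27x^2y^2; equal, so the equation is exact.
Integrate M with respect to x (treating y as constant): ∫M dx = -2x^3 - 3x^3y^3 + h(y).
Differentiate w.r.t. y and set equal to N: all terms match, so h'(y) = 0 and h is a constant absorbed into C.
General solution: -2x^3 - 3x^3y^3 = C.


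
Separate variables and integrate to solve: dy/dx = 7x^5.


Integrate both sides with respect to x: y = ∫ 7x^5 dx = (7/6)x^6 + C.


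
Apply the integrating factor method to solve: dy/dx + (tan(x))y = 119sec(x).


P(x) = tan(x) ⇒ μ = e^(∫tan(x)dx) = sec(x).
(sec(x) y)' = 119sec²(x) ⇒ sec(x) y = 119tan(x) + C.
Multiply by cos(x): y = 119sin(x) + C·cos(x).


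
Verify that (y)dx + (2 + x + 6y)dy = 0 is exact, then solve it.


Check exactness: ∂M/∂y = 1 and ∂N/∂x = 1; equal, so the equation is exact.
Integrate M with respect to x (treating y as constant): ∫M dx = xy + h(y).
Differentiate w.r.t. y and set equal to N: the x-dependent terms already match, leaving h'(y) = 2 + 6y. Integrate: h(y) = 2y + 3y^2.
So F(x,y) = 2y + xy + 3y^2.
General solution: 2y + xy + 3y^2 = C.


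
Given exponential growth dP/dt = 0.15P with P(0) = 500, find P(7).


The ODE dP/dt = 0.15P has solution P(t) = P(0)e^(0.15t).
Substitute P(0) = 500 and t = 7: P(7) = 500 e^(1.05) ≈ 1429.


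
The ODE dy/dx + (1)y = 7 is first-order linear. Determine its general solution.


P(x) = 1, Q(x) = 7; integrating factor μ = e^(x).
(μ y)' = 7e^(x) ⇒ μ y = 7e^(x) + C.
Divide by μ: y = 7 + Ce^(-x).


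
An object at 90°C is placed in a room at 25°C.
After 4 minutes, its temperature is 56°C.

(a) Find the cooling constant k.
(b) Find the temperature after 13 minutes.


Newton's law: T(t) = T_a + (T₀ - T_a)e^(-kt).
(a) Use T(4) = 56: (56 - 25)/(90 - 25) = e^(-k·4), so k = -ln(0.477)/4 ≈ 0.1851.
(b) Apply k to t = 13: T(13) = 25 + (65)e^(-2.406) ≈ 30.9°C.


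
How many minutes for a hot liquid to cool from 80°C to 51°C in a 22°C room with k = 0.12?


From T(t) = T_a + (T₀ - T_a)e^(-kt), set T(t) = 51:
(51 - 22) / (80 - 22) = e^(-0.12t), so t = -ln(0.500)/0.12 ≈ 5.8 minutes.


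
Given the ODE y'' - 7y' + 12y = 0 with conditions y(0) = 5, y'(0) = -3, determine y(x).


Characteristic roots of r² - 7r + 12 = 0 are 4, 3.
General solution y = c₁ e^(4x) + c₂ e^(3x).
Apply y(0) = 5: c₁ + c₂ = 5. Apply y'(0) = -3: 4 c₁ + 3 c₂ = -3.
Solve: c₁ = -18, c₂ = 23.
Particular solution: y = -18e^(4x) + 23e^(3x).


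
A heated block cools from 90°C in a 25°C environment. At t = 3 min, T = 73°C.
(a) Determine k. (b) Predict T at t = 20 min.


Newton's law: T(t) = T_a + (T₀ - T_a)e^(-kt).
(a) Use T(3) = 73: (73 - 25)/(90 - 25) = e^(-k·3), so k = -ln(0.738)/3 ≈ 0.1011.
(b) Apply k to t = 20: T(20) = 25 + (65)e^(-2.021) ≈ 33.6°C.


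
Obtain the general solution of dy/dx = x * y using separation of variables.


Separate variables: dy/y = x dx.
Integrate: ln|y| = (1/2)x^2 + C₀.
Exponentiate: y = Ce^((1/2)x^2).


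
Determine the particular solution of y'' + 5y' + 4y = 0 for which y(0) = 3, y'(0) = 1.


Characteristic roots of r² + 5r + 4 = 0 are -4, -1.
General solution y = c₁ e^(-4x) + c₂ e^(-x).
Apply y(0) = 3: c₁ + c₂ = 3. Apply y'(0) = 1: -4 c₁ - 1 c₂ = 1.
Solve: c₁ = -4/3, c₂ = 13/3.
Particular solution: y = -(4/3)e^(-4x) + (13/3)e^(-x).


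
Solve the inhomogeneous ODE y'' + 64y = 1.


Homogeneous part: r² + 64 = 0 ⇒ r = ±8i, so y_h = C₁cos(8x) + C₂sin(8x).
Try constant y_p = A; plug in: 64A = 1 ⇒ A = 1/64.
General solution: y = C₁cos(8x) + C₂sin(8x) + 1/64.


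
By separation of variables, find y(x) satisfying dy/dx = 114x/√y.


Separate: √y dy = 114x dx.
Integrate: (2/3)y^(3/2) = 57x² + C.


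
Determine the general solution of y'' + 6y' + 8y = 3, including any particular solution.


Characteristic roots of r² + 6r + 8 = 0 are -4, -2.
y_h = C₁e^(-4x) + C₂e^(-2x).
Constant forcing; try y_p = A. Then 8A = 3 ⇒ A = 3/8.
General solution: y = C₁e^(-4x) + C₂e^(-2x) + 3/8.


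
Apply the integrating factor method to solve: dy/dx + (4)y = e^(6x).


P(x) = 4 ⇒ μ = e^(4x).
(μ y)' = e^(10x) ⇒ μ y = e^(10x)/10 + C.
Divide by μ: y = (1/10)e^(6x) + Ce^(-4x).


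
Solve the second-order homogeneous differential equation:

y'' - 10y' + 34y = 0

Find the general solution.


Characteristic equation: r² - 10r + 34 = 0.
Discriminant is negative; roots r = 5 ± 3i (complex conjugate pair).
General solution uses e^(α x)(C₁ cos(β x) + C₂ sin(β x)): y = e^(5x)(C₁cos(3x) + C₂sin(3x)).


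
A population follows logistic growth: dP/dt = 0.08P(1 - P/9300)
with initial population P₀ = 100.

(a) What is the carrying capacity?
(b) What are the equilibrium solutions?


Logistic ODE dP/dt = 0.08P(1 - P/9300) has equilibria where dP/dt = 0, i.e. P = 0 or P = 9300.
The coefficient (1 - P/K) = 0 when P = K, identifying K = 9300 as the carrying capacity.
(a) K = 9300; (b) equilibria P = 0 and P = 9300.


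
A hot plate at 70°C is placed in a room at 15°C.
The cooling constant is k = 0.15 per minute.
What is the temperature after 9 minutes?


Newton's law: dT/dt = -k(T - T_a) has solution T(t) = T_a + (T₀ - T_a)e^(-kt).
Plug in T_a = 15, T₀ = 70, k = 0.15, t = 9: T(9) = 15 + (55)e^(-1.35) ≈ 29.3°C.


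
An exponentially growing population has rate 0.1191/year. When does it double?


Exponential growth: P(t) = P₀ e^(0.1191t). Set P(t)/P₀ = 2: e^(0.1191t) = 2.
Solve: t = ln(2)/0.1191 ≈ 5.82 years.


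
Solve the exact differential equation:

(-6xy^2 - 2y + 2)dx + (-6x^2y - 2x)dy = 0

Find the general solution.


Check exactness: ∂M/∂y = -12xy - 2 and ∂N/∂x = -12xy - 2; equal, so the equation is exact.
Integrate M with respect to x (treating y as constant): ∫M dx = -3x^2y^2 - 2xy + 2x + h(y).
Differentiate w.r.t. y and set equal to N: all terms match, so h'(y) = 0 and h is a constant absorbed into C.
General solution: -3x^2y^2 - 2xy + 2x = C.


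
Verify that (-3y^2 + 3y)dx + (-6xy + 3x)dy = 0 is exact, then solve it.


Check exactness: ∂M/∂y = -6y + 3 and ∂N/∂x = -6y + 3; equal, so the equation is exact.
Integrate M with respect to x (treating y as constant): ∫M dx = -3xy^2 + 3xy + h(y).
Differentiate w.r.t. y and set equal to N: all terms match, so h'(y) = 0 and h is a constant absorbed into C.
General solution: -3xy^2 + 3xy = C.


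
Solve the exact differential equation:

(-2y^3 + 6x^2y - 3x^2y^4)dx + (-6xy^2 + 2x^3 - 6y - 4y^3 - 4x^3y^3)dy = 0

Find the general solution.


Check exactness: ∂M/∂y = -6y^2 + 6x^2 - 12x^2y^3 and ∂N/∂x = -6y^2 + 6x^2 - 12x^2y^3; equal, so the equation is exact.
Integrate M with respect to x (treating y as constant): ∫M dx = -2xy^3 + 2x^3y - x^3y^4 + h(y).
Differentiate w.r.t. y and set equal to N: the x-dependent terms already match, leaving h'(y) = -6y - 4y^3. Integrate: h(y) = -3y^2 - y^4.
So F(x,y) = -2xy^3 + 2x^3y - 3y^2 - y^4 - x^3y^4.
General solution: -2xy^3 + 2x^3y - 3y^2 - y^4 - x^3y^4 = C.


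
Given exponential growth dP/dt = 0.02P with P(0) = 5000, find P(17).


The ODE dP/dt = 0.02P has solution P(t) = P(0)e^(0.02t).
Substitute P(0) = 5000 and t = 17: P(17) = 5000 e^(0.34) ≈ 7025.


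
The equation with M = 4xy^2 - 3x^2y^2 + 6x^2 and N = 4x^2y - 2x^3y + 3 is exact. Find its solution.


Check exactness: ∂M/∂y = 8xy - 6x^2y and ∂N/∂x = 8xy - 6x^2y; equal, so the equation is exact.
Integrate M with respect to x (treating y as constant): ∫M dx = 2x^2y^2 - x^3y^2 + 2x^3 + h(y).
Differentiate w.r.t. y and set equal to N: the x-dependent terms already match, leaving h'(y) = 3. Integrate: h(y) = 3y.
So F(x,y) = 2x^2y^2 - x^3y^2 + 3y + 2x^3.
General solution: 2x^2y^2 - x^3y^2 + 3y + 2x^3 = C.


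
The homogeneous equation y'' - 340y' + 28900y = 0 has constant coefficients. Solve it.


Characteristic equation: r² - 340r + 28900 = 0, i.e. (r - 170)² = 0.
Repeated root r = 170; include an x factor for the second linearly independent solution.
General solution: y = (C₁ + C₂x)e^(170x).


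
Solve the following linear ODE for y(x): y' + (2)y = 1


P(x) = 2, Q(x) = 1; integrating factor μ = e^(2x).
(μ y)' = e^(2x) ⇒ μ y = (1/2)e^(2x) + C.
Divide by μ: y = 1/2 + Ce^(-2x).


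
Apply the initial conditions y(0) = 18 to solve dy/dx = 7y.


General solution of y' = 7y is y = Ce^(7x).
Apply y(0) = 18: C = 18.
Particular solution: y = 18e^(7x).


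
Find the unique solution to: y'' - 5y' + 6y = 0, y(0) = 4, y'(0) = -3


Characteristic roots of r² - 5r + 6 = 0 are 3, 2.
General solution y = c₁ e^(3x) + c₂ e^(2x).
Apply y(0) = 4: c₁ + c₂ = 4. Apply y'(0) = -3: 3 c₁ + 2 c₂ = -3.
Solve: c₁ = -11, c₂ = 15.
Particular solution: y = -11e^(3x) + 15e^(2x).


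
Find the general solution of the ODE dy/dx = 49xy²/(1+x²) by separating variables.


Separate: dy/y² = 49x/(1+x²) dx.
Integrate LHS: ∫ dy/y² = -1/y.
Integrate RHS via u = 1+x²: (49/2)ln(1+x²) + C.
Result: -1/y = (49/2)ln(1+x²) + C.


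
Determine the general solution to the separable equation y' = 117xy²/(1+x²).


Separate: dy/y² = 117x/(1+x²) dx.
Integrate LHS: ∫ dy/y² = -1/y.
Integrate RHS via u = 1+x²: (117/2)ln(1+x²) + C.
Result: -1/y = (117/2)ln(1+x²) + C.


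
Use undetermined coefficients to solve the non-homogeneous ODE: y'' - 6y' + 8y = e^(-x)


Characteristic roots of r² - 6r + 8 = 0 are 4, 2.
y_h = C₁e^(4x) + C₂e^(2x).
Forcing exponent -1 is not a characteristic root; try y_p = Ae^(-x).
Substitute: A·(1 + (-6)·-1 + (8)) = A·15 = 1, so A = 1/15.
General solution: y = C₁e^(4x) + C₂e^(2x) + (1/15)e^(-x).


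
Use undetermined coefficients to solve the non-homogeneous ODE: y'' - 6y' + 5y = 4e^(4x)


Characteristic roots of r² - 6r + 5 = 0 are 5, 1.
y_h = C₁e^(5x) + C₂e^(x).
Forcing exponent 4 is not a characteristic root; try y_p = Ae^(4x).
Substitute: A·(16 + (-6)·4 + (5)) = A·-3 = 4, so A = -4/3.
General solution: y = C₁e^(5x) + C₂e^(x) - (4/3)e^(4x).


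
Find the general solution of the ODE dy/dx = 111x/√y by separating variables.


Separate: √y dy = 111x dx.
Integrate: (2/3)y^(3/2) = (111/2)x² + C.


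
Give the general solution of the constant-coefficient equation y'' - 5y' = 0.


Characteristic equation: r² - 5r = 0.
Factor: (r - 5)(r - 0) = 0 ⇒ r = 5, 0 (distinct real).
General solution: y = C₁e^(5x) + C₂.


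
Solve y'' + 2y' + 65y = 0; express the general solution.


Characteristic equation: r² + 2r + 65 = 0.
Discriminant is negative; roots r = -1 ± 8i (complex conjugate pair).
General solution uses e^(α x)(C₁ cos(β x) + C₂ sin(β x)): y = e^(-x)(C₁cos(8x) + C₂sin(8x)).


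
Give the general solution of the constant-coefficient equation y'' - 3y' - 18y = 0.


Characteristic equation: r² - 3r - 18 = 0.
Factor: (r - 6)(r + 3) = 0 ⇒ r = 6, -3 (distinct real).
General solution: y = C₁e^(6x) + C₂e^(-3x).


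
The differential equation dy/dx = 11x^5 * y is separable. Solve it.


Separate variables: dy/y = 11x^5 dx.
Integrate: ln|y| = (11/6)x^6 + C₀.
Exponentiate: y = Ce^((11/6)x^6).


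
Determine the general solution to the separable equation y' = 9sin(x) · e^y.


Separate: e^(-y) dy = 9sin(x) dx.
Integrate: -e^(-y) = -9cos(x) + C₀.
Rearrange: e^(-y) = 9cos(x) + C.


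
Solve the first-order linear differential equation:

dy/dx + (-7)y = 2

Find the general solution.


P(x) = -7 ⇒ μ = e^(-7x).
(μ y)' = 2e^(-7x) ⇒ μ y = -(2/7)e^(-7x) + C.
Divide by μ: y = -2/7 + Ce^(7x).


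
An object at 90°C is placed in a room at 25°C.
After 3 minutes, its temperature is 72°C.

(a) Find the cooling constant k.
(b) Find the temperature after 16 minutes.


Newton's law: T(t) = T_a + (T₀ - T_a)e^(-kt).
(a) Use T(3) = 72: (72 - 25)/(90 - 25) = e^(-k·3), so k = -ln(0.723)/3 ≈ 0.1081.
(b) Apply k to t = 16: T(16) = 25 + (65)e^(-1.729) ≈ 36.5°C.


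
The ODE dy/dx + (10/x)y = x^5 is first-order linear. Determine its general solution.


P(x) = 10/x ⇒ μ = x^10.
(x^10 y)' = x^10·x^5 = x^15.
Integrate: x^10 y = x^16/(16) + C.
Solve for y: y = (1/16)x^6 + C/x^10.


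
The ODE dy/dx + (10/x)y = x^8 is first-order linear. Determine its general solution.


P(x) = 10/x ⇒ μ = x^10.
(x^10 y)' = x^18 ⇒ x^10 y = x^19/(19) + C.
Solve for y: y = (1/19)x^9 + C/x^10.


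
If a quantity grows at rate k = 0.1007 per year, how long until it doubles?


Exponential growth: P(t) = P₀ e^(0.1007t). Set P(t)/P₀ = 2: e^(0.1007t) = 2.
Solve: t = ln(2)/0.1007 ≈ 6.88 years.


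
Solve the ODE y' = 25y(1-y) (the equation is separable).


Separate: dy/[y(1-y)] = 25 dx.
Partial fractions: 1/[y(1-y)] = 1/y + 1/(1-y).
Integrate: ln|y/(1-y)| = 25x + C₀.
Solve for y: y = 1/(1 + Ce^(-25x)).


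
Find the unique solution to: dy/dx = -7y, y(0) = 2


General solution of y' = -7y is y = Ce^(-7x).
Apply y(0) = 2: C = 2.
Particular solution: y = 2e^(-7x).


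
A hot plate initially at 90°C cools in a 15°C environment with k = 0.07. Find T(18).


Newton's law: dT/dt = -k(T - T_a) has solution T(t) = T_a + (T₀ - T_a)e^(-kt).
Plug in T_a = 15, T₀ = 90, k = 0.07, t = 18: T(18) = 15 + (75)e^(-1.26) ≈ 36.3°C.


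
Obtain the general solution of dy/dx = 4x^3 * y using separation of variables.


Separate variables: dy/y = 4x^3 dx.
Integrate: ln|y| = x^4 + C₀.
Exponentiate: y = Ce^(x^4).


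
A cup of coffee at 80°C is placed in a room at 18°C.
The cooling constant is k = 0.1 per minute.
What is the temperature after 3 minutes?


Newton's law: dT/dt = -k(T - T_a) has solution T(t) = T_a + (T₀ - T_a)e^(-kt).
Plug in T_a = 18, T₀ = 80, k = 0.1, t = 3: T(3) = 18 + (62)e^(-0.30) ≈ 63.9°C.


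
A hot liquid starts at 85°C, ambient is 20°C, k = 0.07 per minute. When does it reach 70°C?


From T(t) = T_a + (T₀ - T_a)e^(-kt), set T(t) = 70:
(70 - 20) / (85 - 20) = e^(-0.07t), so t = -ln(0.769)/0.07 ≈ 3.7 minutes.


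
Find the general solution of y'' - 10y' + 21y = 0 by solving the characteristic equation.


Characteristic equation: r² - 10r + 21 = 0.
Factor: (r - 7)(r - 3) = 0 ⇒ r = 7, 3 (distinct real).
General solution: y = C₁e^(7x) + C₂e^(3x).


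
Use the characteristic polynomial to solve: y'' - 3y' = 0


Characteristic equation: r² - 3r = 0.
Factor: (r - 0)(r - 3) = 0 ⇒ r = 0, 3 (distinct real).
General solution: y = C₁ + C₂e^(3x).


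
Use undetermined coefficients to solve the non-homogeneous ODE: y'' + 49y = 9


Homogeneous part: r² + 49 = 0 ⇒ r = ±7i, so y_h = C₁cos(7x) + C₂sin(7x).
Try constant y_p = A; plug in: 49A = 9 ⇒ A = 9/49.
General solution: y = C₁cos(7x) + C₂sin(7x) + 9/49.


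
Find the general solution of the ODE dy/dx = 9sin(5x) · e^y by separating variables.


Separate: e^(-y) dy = 9sin(5x) dx.
Integrate: -e^(-y) = -(9/5)cos(5x) + C₀.
Rearrange: e^(-y) = (9/5)cos(5x) + C.


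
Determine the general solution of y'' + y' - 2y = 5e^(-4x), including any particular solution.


Characteristic roots of r² + r - 2 = 0 are -2, 1.
y_h = C₁e^(-2x) + C₂e^(x).
Forcing exponent -4 is not a characteristic root; try y_p = Ae^(-4x).
Substitute: A·(16 + (1)·-4 + (-2)) = A·10 = 5, so A = 1/2.
General solution: y = C₁e^(-2x) + C₂e^(x) + (1/2)e^(-4x).


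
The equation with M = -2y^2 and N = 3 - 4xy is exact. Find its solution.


Check exactness: ∂M/∂y = -4y and ∂N/∂x = -4y; equal, so the equation is exact.
Integrate M with respect to x (treating y as constant): ∫M dx = -2xy^2 + h(y).
Differentiate w.r.t. y and set equal to N: the x-dependent terms already match, leaving h'(y) = 3. Integrate: h(y) = 3y.
So F(x,y) = 3y - 2xy^2.
General solution: 3y - 2xy^2 = C.


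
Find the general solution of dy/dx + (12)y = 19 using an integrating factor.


P(x) = 12, Q(x) = 19; integrating factor μ = e^(12x).
(μ y)' = 19e^(12x) ⇒ μ y = (19/12)e^(12x) + C.
Divide by μ: y = 19/12 + Ce^(-12x).


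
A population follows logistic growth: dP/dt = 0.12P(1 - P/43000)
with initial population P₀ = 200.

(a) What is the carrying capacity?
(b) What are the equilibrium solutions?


Logistic ODE dP/dt = 0.12P(1 - P/43000) has equilibria where dP/dt = 0, i.e. P = 0 or P = 43000.
The coefficient (1 - P/K) = 0 when P = K, identifying K = 43000 as the carrying capacity.
(a) K = 43000; (b) equilibria P = 0 and P = 43000.


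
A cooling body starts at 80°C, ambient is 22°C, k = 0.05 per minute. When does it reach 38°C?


From T(t) = T_a + (T₀ - T_a)e^(-kt), set T(t) = 38:
(38 - 22) / (80 - 22) = e^(-0.05t), so t = -ln(0.276)/0.05 ≈ 25.8 minutes.


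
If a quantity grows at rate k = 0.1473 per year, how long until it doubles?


Exponential growth: P(t) = P₀ e^(0.1473t). Set P(t)/P₀ = 2: e^(0.1473t) = 2.
Solve: t = ln(2)/0.1473 ≈ 4.71 years.


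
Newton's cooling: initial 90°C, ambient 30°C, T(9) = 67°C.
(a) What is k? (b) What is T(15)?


Newton's law: T(t) = T_a + (T₀ - T_a)e^(-kt).
(a) Use T(9) = 67: (67 - 30)/(90 - 30) = e^(-k·9), so k = -ln(0.617)/9 ≈ 0.0537.
(b) Apply k to t = 15: T(15) = 30 + (60)e^(-0.806) ≈ 56.8°C.


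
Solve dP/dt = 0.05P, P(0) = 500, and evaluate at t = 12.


The ODE dP/dt = 0.05P has solution P(t) = P(0)e^(0.05t).
Substitute P(0) = 500 and t = 12: P(12) = 500 e^(0.60) ≈ 911.


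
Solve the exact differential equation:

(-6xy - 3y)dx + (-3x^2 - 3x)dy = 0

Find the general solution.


Check exactness: ∂M/∂y = -6x - 3 and ∂N/∂x = -6x - 3; equal, so the equation is exact.
Integrate M with respect to x (treating y as constant): ∫M dx = -3x^2y - 3xy + h(y).
Differentiate w.r.t. y and set equal to N: all terms match, so h'(y) = 0 and h is a constant absorbed into C.
General solution: -3x^2y - 3xy = C.


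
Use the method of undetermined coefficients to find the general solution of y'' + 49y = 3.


Homogeneous part: r² + 49 = 0 ⇒ r = ±7i, so y_h = C₁cos(7x) + C₂sin(7x).
Try constant y_p = A; plug in: 49A = 3 ⇒ A = 3/49.
General solution: y = C₁cos(7x) + C₂sin(7x) + 3/49.


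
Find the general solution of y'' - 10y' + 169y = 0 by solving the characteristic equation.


Characteristic equation: r² - 10r + 169 = 0.
Discriminant is negative; roots r = 5 ± 12i (complex conjugate pair).
General solution uses e^(α x)(C₁ cos(β x) + C₂ sin(β x)): y = e^(5x)(C₁cos(12x) + C₂sin(12x)).


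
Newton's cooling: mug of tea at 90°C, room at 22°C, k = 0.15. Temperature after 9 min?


Newton's law: dT/dt = -k(T - T_a) has solution T(t) = T_a + (T₀ - T_a)e^(-kt).
Plug in T_a = 22, T₀ = 90, k = 0.15, t = 9: T(9) = 22 + (68)e^(-1.35) ≈ 39.6°C.


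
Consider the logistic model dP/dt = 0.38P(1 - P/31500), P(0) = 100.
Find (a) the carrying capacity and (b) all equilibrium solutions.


Logistic ODE dP/dt = 0.38P(1 - P/31500) has equilibria where dP/dt = 0, i.e. P = 0 or P = 31500.
The coefficient (1 - P/K) = 0 when P = K, identifying K = 31500 as the carrying capacity.
(a) K = 31500; (b) equilibria P = 0 and P = 31500.
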